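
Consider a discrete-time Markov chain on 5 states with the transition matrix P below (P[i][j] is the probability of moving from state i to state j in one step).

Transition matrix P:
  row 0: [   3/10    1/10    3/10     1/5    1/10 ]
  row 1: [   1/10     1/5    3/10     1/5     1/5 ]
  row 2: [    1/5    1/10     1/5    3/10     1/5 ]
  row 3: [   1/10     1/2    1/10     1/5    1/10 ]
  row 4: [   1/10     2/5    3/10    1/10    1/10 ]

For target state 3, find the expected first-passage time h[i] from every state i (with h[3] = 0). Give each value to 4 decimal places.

h = [4.6958, 4.7498, 4.3131, 0.0000, 5.1816]

First-step conditioning: h[3] = 0; for i ≠ 3, h[i] = 1 + Σ_k P[i][k]·h[k].
  h[0] = 1 + 3/10·h[0] + 1/10·h[1] + 3/10·h[2] + 1/10·h[4]
  h[1] = 1 + 1/10·h[0] + 1/5·h[1] + 3/10·h[2] + 1/5·h[4]
  h[2] = 1 + 1/5·h[0] + 1/10·h[1] + 1/5·h[2] + 1/5·h[4]
  h[4] = 1 + 1/10·h[0] + 2/5·h[1] + 3/10·h[2] + 1/10·h[4]
Solving the 4×4 linear system over states ≠ 3 gives exactly h = [4785/1019, 4840/1019, 4395/1019, 0, 5280/1019] (h[3] = 0 is the target).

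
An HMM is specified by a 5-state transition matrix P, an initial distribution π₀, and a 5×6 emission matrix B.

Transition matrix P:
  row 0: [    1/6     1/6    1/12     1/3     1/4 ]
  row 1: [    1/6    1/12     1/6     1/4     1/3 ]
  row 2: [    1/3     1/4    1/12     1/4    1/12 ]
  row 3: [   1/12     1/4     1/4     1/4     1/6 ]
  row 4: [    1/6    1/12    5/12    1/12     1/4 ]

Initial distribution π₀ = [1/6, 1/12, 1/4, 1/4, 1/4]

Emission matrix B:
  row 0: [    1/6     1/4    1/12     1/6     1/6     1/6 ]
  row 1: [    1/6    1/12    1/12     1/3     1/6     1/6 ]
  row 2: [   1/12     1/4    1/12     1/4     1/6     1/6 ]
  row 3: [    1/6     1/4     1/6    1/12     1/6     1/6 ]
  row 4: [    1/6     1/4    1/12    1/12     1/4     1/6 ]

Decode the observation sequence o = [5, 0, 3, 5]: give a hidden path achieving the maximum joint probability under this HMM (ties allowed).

path = [4, 4, 2, 0]

t=0: δ = [2.778e-02, 1.389e-02, 4.167e-02, 4.167e-02, 4.167e-02]  (obs o_0=5)
t=1: δ = [2.315e-03, 1.736e-03, 1.447e-03, 1.736e-03, 1.736e-03]  ψ = [2, 2, 4, 2, 4]  (obs o_1=0)
t=2: δ = [8.038e-05, 1.447e-04, 1.808e-04, 6.430e-05, 4.823e-05]  ψ = [2, 3, 4, 0, 0]  (obs o_2=3)
t=3: δ = [1.005e-05, 7.535e-06, 4.019e-06, 7.535e-06, 8.038e-06]  ψ = [2, 2, 1, 2, 1]  (obs o_3=5)
backtrack: best end state = 0; path = [4, 4, 2, 0]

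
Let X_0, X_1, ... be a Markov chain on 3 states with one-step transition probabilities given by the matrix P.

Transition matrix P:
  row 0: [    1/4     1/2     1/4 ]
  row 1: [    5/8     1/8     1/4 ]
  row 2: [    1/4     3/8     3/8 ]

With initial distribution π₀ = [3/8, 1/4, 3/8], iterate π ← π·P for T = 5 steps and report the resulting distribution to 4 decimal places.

π = [0.3761, 0.3381, 0.2857]

t=0: π = [0.3750, 0.2500, 0.3750]
t=1: π = [0.3438, 0.3594, 0.2969]
t=2: π = [0.3848, 0.3281, 0.2871]
t=3: π = [0.3730, 0.3411, 0.2859]
t=4: π = [0.3779, 0.3364, 0.2857]
t=5: π = [0.3761, 0.3381, 0.2857]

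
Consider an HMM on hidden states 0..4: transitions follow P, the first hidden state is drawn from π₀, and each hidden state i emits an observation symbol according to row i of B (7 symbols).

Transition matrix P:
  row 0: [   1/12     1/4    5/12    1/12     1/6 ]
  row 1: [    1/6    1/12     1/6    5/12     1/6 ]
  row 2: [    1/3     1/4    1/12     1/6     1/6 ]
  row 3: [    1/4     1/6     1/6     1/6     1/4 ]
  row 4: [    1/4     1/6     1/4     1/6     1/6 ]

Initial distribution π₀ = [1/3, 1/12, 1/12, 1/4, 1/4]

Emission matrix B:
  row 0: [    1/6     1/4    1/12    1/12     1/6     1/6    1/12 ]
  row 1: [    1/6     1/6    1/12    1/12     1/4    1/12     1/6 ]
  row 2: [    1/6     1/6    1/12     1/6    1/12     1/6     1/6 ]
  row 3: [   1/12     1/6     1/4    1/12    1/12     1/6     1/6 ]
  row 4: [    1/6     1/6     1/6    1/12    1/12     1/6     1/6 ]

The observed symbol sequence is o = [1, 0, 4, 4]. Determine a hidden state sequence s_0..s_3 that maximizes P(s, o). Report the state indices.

t=0: δ = [8.333e-02, 1.389e-02, 1.389e-02, 4.167e-02, 4.167e-02]  (obs o_0=1)
t=1: δ = [1.736e-03, 3.472e-03, 5.787e-03, 5.787e-04, 2.315e-03]  ψ = [3, 0, 0, 0, 0]  (obs o_1=0)
t=2: δ = [3.215e-04, 3.617e-04, 6.028e-05, 1.206e-04, 8.038e-05]  ψ = [2, 2, 0, 1, 2]  (obs o_2=4)
t=3: δ = [1.005e-05, 2.009e-05, 1.116e-05, 1.256e-05, 5.023e-06]  ψ = [1, 0, 0, 1, 1]  (obs o_3=4)
backtrack: best end state = 1; path = [0, 2, 0, 1]

path = [0, 2, 0, 1]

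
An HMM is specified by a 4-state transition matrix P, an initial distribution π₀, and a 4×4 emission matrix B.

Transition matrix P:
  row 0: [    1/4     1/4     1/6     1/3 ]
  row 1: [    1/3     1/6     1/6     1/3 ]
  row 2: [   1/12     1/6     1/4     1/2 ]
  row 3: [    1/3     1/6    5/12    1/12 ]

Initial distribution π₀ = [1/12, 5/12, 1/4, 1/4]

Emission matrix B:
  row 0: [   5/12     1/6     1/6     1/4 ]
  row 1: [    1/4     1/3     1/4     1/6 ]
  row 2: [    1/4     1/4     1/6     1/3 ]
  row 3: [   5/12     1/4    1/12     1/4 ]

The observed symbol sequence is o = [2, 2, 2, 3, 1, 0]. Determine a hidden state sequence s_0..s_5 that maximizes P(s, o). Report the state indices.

t=0: δ = [1.389e-02, 1.042e-01, 4.167e-02, 2.083e-02]  (obs o_0=2)
t=1: δ = [5.787e-03, 4.340e-03, 2.894e-03, 2.894e-03]  ψ = [1, 1, 1, 1]  (obs o_1=2)
t=2: δ = [2.411e-04, 3.617e-04, 2.009e-04, 1.608e-04]  ψ = [0, 0, 3, 0]  (obs o_2=2)
t=3: δ = [3.014e-05, 1.005e-05, 2.233e-05, 3.014e-05]  ψ = [1, 0, 3, 1]  (obs o_3=3)
t=4: δ = [1.674e-06, 2.512e-06, 3.140e-06, 2.791e-06]  ψ = [3, 0, 3, 2]  (obs o_4=1)
t=5: δ = [3.876e-07, 1.308e-07, 2.907e-07, 6.541e-07]  ψ = [3, 2, 3, 2]  (obs o_5=0)
backtrack: best end state = 3; path = [1, 0, 1, 3, 2, 3]

path = [1, 0, 1, 3, 2, 3]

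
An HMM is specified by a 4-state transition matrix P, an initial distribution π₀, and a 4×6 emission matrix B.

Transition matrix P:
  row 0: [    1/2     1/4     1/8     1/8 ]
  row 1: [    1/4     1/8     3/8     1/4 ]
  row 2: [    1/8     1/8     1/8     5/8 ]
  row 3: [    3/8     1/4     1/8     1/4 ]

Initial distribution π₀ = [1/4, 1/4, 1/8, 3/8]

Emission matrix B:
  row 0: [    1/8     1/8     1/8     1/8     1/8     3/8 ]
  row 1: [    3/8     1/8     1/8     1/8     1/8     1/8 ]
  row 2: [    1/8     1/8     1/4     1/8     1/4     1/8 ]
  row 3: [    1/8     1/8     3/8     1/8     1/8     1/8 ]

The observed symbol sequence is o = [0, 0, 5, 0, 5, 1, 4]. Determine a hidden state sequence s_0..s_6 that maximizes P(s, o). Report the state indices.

t=0: δ = [3.125e-02, 9.375e-02, 1.562e-02, 4.688e-02]  (obs o_0=0)
t=1: δ = [2.930e-03, 4.395e-03, 4.395e-03, 2.930e-03]  ψ = [1, 1, 1, 1]  (obs o_1=0)
t=2: δ = [5.493e-04, 9.155e-05, 2.060e-04, 3.433e-04]  ψ = [0, 0, 1, 2]  (obs o_2=5)
t=3: δ = [3.433e-05, 5.150e-05, 8.583e-06, 1.609e-05]  ψ = [0, 0, 0, 2]  (obs o_3=0)
t=4: δ = [6.437e-06, 1.073e-06, 2.414e-06, 1.609e-06]  ψ = [0, 0, 1, 1]  (obs o_4=5)
t=5: δ = [4.023e-07, 2.012e-07, 1.006e-07, 1.886e-07]  ψ = [0, 0, 0, 2]  (obs o_5=1)
t=6: δ = [2.515e-08, 1.257e-08, 1.886e-08, 7.858e-09]  ψ = [0, 0, 1, 2]  (obs o_6=4)
backtrack: best end state = 0; path = [1, 0, 0, 0, 0, 0, 0]

path = [1, 0, 0, 0, 0, 0, 0]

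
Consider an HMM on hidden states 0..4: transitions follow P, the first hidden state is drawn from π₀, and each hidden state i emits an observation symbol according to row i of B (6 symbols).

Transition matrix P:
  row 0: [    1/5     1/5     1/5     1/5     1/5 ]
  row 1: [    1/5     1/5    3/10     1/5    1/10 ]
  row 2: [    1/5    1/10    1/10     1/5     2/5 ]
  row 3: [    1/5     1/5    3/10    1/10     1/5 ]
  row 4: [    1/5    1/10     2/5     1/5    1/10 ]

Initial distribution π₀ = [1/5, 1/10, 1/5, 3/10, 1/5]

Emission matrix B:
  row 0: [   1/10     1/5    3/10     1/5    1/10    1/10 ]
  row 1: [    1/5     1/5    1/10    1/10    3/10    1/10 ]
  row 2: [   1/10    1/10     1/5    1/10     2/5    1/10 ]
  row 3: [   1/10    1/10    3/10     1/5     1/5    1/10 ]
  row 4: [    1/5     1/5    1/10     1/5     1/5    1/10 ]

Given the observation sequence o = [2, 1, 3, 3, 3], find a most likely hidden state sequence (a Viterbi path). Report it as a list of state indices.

path = [3, 2, 4, 2, 4]

t=0: δ = [6.000e-02, 1.000e-02, 4.000e-02, 9.000e-02, 2.000e-02]  (obs o_0=2)
t=1: δ = [3.600e-03, 3.600e-03, 2.700e-03, 1.200e-03, 3.600e-03]  ψ = [3, 3, 3, 0, 3]  (obs o_1=1)
t=2: δ = [1.440e-04, 7.200e-05, 1.440e-04, 1.440e-04, 2.160e-04]  ψ = [0, 0, 4, 0, 2]  (obs o_2=3)
t=3: δ = [8.640e-06, 2.880e-06, 8.640e-06, 8.640e-06, 1.152e-05]  ψ = [4, 0, 4, 4, 2]  (obs o_3=3)
t=4: δ = [4.608e-07, 1.728e-07, 4.608e-07, 4.608e-07, 6.912e-07]  ψ = [4, 0, 4, 4, 2]  (obs o_4=3)
backtrack: best end state = 4; path = [3, 2, 4, 2, 4]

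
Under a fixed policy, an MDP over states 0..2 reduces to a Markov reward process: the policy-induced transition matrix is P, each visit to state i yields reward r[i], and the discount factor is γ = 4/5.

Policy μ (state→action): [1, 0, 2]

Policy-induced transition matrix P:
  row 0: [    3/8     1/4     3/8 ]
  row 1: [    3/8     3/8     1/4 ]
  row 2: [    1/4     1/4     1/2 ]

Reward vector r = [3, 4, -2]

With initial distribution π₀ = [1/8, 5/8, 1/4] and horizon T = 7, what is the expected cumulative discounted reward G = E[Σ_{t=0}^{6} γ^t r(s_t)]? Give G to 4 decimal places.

G = 6.6741

t=0: π = [0.1250, 0.6250, 0.2500], E[r] = 2.3750, γ^t·E[r] = 2.375000, running G = 2.375000
t=1: π = [0.3438, 0.3281, 0.3281], E[r] = 1.6875, γ^t·E[r] = 1.350000, running G = 3.725000
t=2: π = [0.3340, 0.2910, 0.3750], E[r] = 1.4160, γ^t·E[r] = 0.906250, running G = 4.631250
t=3: π = [0.3281, 0.2864, 0.3855], E[r] = 1.3589, γ^t·E[r] = 0.695750, running G = 5.327000
t=4: π = [0.3268, 0.2858, 0.3874], E[r] = 1.3488, γ^t·E[r] = 0.552488, running G = 5.879488
t=5: π = [0.3266, 0.2857, 0.3877], E[r] = 1.3472, γ^t·E[r] = 0.441460, running G = 6.320948
t=6: π = [0.3265, 0.2857, 0.3877], E[r] = 1.3470, γ^t·E[r] = 0.353103, running G = 6.674051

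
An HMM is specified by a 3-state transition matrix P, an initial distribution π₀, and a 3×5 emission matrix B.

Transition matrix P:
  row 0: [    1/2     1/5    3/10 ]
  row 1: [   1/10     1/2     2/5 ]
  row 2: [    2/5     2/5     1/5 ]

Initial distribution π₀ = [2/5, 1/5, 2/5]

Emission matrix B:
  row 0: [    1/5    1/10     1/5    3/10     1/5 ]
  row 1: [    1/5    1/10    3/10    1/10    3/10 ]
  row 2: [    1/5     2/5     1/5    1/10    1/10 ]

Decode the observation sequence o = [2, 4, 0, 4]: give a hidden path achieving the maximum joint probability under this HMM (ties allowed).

path = [2, 1, 1, 1]

t=0: δ = [8.000e-02, 6.000e-02, 8.000e-02]  (obs o_0=2)
t=1: δ = [8.000e-03, 9.600e-03, 2.400e-03]  ψ = [0, 2, 0]  (obs o_1=4)
t=2: δ = [8.000e-04, 9.600e-04, 7.680e-04]  ψ = [0, 1, 1]  (obs o_2=0)
t=3: δ = [8.000e-05, 1.440e-04, 3.840e-05]  ψ = [0, 1, 1]  (obs o_3=4)
backtrack: best end state = 1; path = [2, 1, 1, 1]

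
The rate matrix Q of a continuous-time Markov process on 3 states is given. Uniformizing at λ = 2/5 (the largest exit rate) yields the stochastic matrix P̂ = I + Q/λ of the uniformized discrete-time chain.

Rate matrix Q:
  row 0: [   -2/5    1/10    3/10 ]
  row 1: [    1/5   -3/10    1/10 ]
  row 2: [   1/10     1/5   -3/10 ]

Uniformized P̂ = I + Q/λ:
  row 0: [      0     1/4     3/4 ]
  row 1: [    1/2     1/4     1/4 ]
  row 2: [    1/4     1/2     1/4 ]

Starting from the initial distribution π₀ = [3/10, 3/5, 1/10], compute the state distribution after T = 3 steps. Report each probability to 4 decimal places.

π = [0.2781, 0.3531, 0.3688]

t=0: π = [0.3000, 0.6000, 0.1000]
t=1: π = [0.3250, 0.2750, 0.4000]
t=2: π = [0.2375, 0.3500, 0.4125]
t=3: π = [0.2781, 0.3531, 0.3688]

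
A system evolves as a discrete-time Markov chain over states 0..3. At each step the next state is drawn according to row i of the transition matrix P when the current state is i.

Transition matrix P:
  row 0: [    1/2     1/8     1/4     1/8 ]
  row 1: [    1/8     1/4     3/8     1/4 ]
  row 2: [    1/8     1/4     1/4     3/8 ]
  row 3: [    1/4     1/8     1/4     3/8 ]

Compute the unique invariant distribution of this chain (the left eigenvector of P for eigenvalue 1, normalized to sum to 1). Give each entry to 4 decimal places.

Balance equations π_j = Σ_i π_i·P[i][j]:
  π_0 = 1/2·π_0 + 1/8·π_1 + 1/8·π_2 + 1/4·π_3
  π_1 = 1/8·π_0 + 1/4·π_1 + 1/4·π_2 + 1/8·π_3
  π_2 = 1/4·π_0 + 3/8·π_1 + 1/4·π_2 + 1/4·π_3
  normalize: π_0 + π_1 + π_2 + π_3 = 1
Solving the linear system gives exactly π = [17/66, 2/11, 3/11, 19/66].

π = [0.2576, 0.1818, 0.2727, 0.2879]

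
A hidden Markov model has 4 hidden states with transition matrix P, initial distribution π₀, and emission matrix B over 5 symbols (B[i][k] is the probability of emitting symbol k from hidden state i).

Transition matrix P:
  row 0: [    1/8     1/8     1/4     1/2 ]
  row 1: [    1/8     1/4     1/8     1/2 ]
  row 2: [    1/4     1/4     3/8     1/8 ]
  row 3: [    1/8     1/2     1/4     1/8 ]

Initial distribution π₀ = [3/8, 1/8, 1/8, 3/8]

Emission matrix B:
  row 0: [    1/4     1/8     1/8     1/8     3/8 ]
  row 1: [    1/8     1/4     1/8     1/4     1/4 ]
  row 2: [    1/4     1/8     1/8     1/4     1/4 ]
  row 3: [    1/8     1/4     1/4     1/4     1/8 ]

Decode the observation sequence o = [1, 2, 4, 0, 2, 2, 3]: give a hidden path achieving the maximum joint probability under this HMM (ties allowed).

path = [0, 3, 1, 3, 1, 3, 1]

t=0: δ = [4.688e-02, 3.125e-02, 1.562e-02, 9.375e-02]  (obs o_0=1)
t=1: δ = [1.465e-03, 5.859e-03, 2.930e-03, 5.859e-03]  ψ = [3, 3, 3, 0]  (obs o_1=2)
t=2: δ = [2.747e-04, 7.324e-04, 3.662e-04, 3.662e-04]  ψ = [1, 3, 3, 1]  (obs o_2=4)
t=3: δ = [2.289e-05, 2.289e-05, 3.433e-05, 4.578e-05]  ψ = [1, 1, 2, 1]  (obs o_3=0)
t=4: δ = [1.073e-06, 2.861e-06, 1.609e-06, 2.861e-06]  ψ = [2, 3, 2, 0]  (obs o_4=2)
t=5: δ = [5.029e-08, 1.788e-07, 8.941e-08, 3.576e-07]  ψ = [2, 3, 3, 1]  (obs o_5=2)
t=6: δ = [5.588e-09, 4.470e-08, 2.235e-08, 2.235e-08]  ψ = [3, 3, 3, 1]  (obs o_6=3)
backtrack: best end state = 1; path = [0, 3, 1, 3, 1, 3, 1]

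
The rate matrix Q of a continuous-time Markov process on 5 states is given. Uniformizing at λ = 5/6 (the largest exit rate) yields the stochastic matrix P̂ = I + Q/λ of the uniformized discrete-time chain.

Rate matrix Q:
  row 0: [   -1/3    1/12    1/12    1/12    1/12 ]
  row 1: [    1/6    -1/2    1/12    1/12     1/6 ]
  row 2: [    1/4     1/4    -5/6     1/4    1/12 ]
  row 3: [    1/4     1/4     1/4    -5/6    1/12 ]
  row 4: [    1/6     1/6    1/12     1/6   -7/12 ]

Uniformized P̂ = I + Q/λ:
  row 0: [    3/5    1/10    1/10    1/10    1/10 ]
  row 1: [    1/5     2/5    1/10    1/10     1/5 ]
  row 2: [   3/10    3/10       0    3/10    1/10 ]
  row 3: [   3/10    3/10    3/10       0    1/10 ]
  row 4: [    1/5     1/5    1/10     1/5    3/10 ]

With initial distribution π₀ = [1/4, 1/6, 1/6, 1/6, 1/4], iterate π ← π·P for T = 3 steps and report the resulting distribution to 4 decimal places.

t=0: π = [0.2500, 0.1667, 0.1667, 0.1667, 0.2500]
t=1: π = [0.3333, 0.2417, 0.1167, 0.1417, 0.1667]
t=2: π = [0.3592, 0.2408, 0.1167, 0.1258, 0.1575]
t=3: π = [0.3679, 0.2365, 0.1135, 0.1265, 0.1556]

π = [0.3679, 0.2365, 0.1135, 0.1265, 0.1556]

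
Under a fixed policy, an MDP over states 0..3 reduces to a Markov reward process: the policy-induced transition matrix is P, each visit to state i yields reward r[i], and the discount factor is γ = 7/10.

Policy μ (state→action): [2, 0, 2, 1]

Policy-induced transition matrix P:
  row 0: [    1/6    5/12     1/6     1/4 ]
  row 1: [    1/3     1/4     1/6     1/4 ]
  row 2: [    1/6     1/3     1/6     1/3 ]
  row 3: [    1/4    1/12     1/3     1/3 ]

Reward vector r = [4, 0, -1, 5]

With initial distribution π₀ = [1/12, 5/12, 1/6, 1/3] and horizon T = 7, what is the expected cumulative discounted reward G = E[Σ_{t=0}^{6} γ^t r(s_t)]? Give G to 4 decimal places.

G = 6.3937

t=0: π = [0.0833, 0.4167, 0.1667, 0.3333], E[r] = 1.8333, γ^t·E[r] = 1.833333, running G = 1.833333
t=1: π = [0.2639, 0.2222, 0.2222, 0.2917], E[r] = 2.2917, γ^t·E[r] = 1.604167, running G = 3.437500
t=2: π = [0.2280, 0.2639, 0.2153, 0.2928], E[r] = 2.1609, γ^t·E[r] = 1.058831, running G = 4.496331
t=3: π = [0.2351, 0.2571, 0.2155, 0.2923], E[r] = 2.1864, γ^t·E[r] = 0.749949, running G = 5.246280
t=4: π = [0.2339, 0.2584, 0.2154, 0.2923], E[r] = 2.1817, γ^t·E[r] = 0.523835, running G = 5.770115
t=5: π = [0.2341, 0.2582, 0.2154, 0.2923], E[r] = 2.1825, γ^t·E[r] = 0.366819, running G = 6.136934
t=6: π = [0.2341, 0.2582, 0.2154, 0.2923], E[r] = 2.1824, γ^t·E[r] = 0.256757, running G = 6.393690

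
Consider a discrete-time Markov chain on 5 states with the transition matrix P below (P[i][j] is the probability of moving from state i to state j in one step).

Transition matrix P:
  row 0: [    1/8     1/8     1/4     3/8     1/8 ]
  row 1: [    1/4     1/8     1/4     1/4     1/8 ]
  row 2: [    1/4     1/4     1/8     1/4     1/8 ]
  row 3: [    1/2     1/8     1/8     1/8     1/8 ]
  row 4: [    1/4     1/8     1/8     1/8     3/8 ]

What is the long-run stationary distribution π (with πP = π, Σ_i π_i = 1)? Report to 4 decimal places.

π = [0.2743, 0.1472, 0.1777, 0.2342, 0.1667]

Balance equations π_j = Σ_i π_i·P[i][j]:
  π_0 = 1/8·π_0 + 1/4·π_1 + 1/4·π_2 + 1/2·π_3 + 1/4·π_4
  π_1 = 1/8·π_0 + 1/8·π_1 + 1/4·π_2 + 1/8·π_3 + 1/8·π_4
  π_2 = 1/4·π_0 + 1/4·π_1 + 1/8·π_2 + 1/8·π_3 + 1/8·π_4
  π_3 = 3/8·π_0 + 1/4·π_1 + 1/4·π_2 + 1/8·π_3 + 1/8·π_4
  normalize: π_0 + π_1 + π_2 + π_3 + π_4 = 1
Solving the linear system gives exactly π = [65/237, 314/2133, 379/2133, 37/158, 1/6].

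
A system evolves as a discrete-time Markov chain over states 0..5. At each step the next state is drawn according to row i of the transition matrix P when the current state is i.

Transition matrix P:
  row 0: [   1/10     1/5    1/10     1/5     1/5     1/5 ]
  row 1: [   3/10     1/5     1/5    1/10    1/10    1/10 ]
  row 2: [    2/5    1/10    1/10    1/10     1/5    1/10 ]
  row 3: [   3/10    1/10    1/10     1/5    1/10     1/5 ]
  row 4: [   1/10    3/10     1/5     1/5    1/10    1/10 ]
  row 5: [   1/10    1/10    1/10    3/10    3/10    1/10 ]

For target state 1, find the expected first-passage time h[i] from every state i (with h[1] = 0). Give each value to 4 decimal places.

h = [5.8791, 0.0000, 6.3485, 6.5212, 5.3379, 6.4227]

First-step conditioning: h[1] = 0; for i ≠ 1, h[i] = 1 + Σ_k P[i][k]·h[k].
  h[0] = 1 + 1/10·h[0] + 1/10·h[2] + 1/5·h[3] + 1/5·h[4] + 1/5·h[5]
  h[2] = 1 + 2/5·h[0] + 1/10·h[2] + 1/10·h[3] + 1/5·h[4] + 1/10·h[5]
  h[3] = 1 + 3/10·h[0] + 1/10·h[2] + 1/5·h[3] + 1/10·h[4] + 1/5·h[5]
  h[4] = 1 + 1/10·h[0] + 1/5·h[2] + 1/5·h[3] + 1/10·h[4] + 1/10·h[5]
  h[5] = 1 + 1/10·h[0] + 1/10·h[2] + 3/10·h[3] + 3/10·h[4] + 1/10·h[5]
Solving the 5×5 linear system over states ≠ 1 gives exactly h = [121880/20731, 0, 131610/20731, 135190/20731, 110660/20731, 133150/20731] (h[1] = 0 is the target).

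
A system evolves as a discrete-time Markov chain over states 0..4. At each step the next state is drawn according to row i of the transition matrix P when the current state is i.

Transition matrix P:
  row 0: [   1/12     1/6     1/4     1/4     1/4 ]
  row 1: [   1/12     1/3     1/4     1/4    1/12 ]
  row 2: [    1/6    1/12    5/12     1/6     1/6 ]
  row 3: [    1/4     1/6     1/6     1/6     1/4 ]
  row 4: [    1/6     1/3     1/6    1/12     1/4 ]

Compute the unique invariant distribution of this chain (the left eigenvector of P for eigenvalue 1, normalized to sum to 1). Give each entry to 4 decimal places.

Balance equations π_j = Σ_i π_i·P[i][j]:
  π_0 = 1/12·π_0 + 1/12·π_1 + 1/6·π_2 + 1/4·π_3 + 1/6·π_4
  π_1 = 1/6·π_0 + 1/3·π_1 + 1/12·π_2 + 1/6·π_3 + 1/3·π_4
  π_2 = 1/4·π_0 + 1/4·π_1 + 5/12·π_2 + 1/6·π_3 + 1/6·π_4
  π_3 = 1/4·π_0 + 1/4·π_1 + 1/6·π_2 + 1/6·π_3 + 1/12·π_4
  normalize: π_0 + π_1 + π_2 + π_3 + π_4 = 1
Solving the linear system gives exactly π = [2409/15908, 3377/15908, 2089/7954, 1439/7954, 1533/7954].

π = [0.1514, 0.2123, 0.2626, 0.1809, 0.1927]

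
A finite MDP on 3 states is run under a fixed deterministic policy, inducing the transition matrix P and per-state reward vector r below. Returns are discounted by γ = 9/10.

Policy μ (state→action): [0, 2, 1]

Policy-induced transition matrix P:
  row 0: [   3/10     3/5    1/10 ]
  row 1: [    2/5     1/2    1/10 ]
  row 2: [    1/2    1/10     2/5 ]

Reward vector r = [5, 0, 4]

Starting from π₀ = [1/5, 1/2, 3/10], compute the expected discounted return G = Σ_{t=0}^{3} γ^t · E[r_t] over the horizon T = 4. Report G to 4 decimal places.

G = 8.5750

t=0: π = [0.2000, 0.5000, 0.3000], E[r] = 2.2000, γ^t·E[r] = 2.200000, running G = 2.200000
t=1: π = [0.4100, 0.4000, 0.1900], E[r] = 2.8100, γ^t·E[r] = 2.529000, running G = 4.729000
t=2: π = [0.3780, 0.4650, 0.1570], E[r] = 2.5180, γ^t·E[r] = 2.039580, running G = 6.768580
t=3: π = [0.3779, 0.4750, 0.1471], E[r] = 2.4779, γ^t·E[r] = 1.806389, running G = 8.574969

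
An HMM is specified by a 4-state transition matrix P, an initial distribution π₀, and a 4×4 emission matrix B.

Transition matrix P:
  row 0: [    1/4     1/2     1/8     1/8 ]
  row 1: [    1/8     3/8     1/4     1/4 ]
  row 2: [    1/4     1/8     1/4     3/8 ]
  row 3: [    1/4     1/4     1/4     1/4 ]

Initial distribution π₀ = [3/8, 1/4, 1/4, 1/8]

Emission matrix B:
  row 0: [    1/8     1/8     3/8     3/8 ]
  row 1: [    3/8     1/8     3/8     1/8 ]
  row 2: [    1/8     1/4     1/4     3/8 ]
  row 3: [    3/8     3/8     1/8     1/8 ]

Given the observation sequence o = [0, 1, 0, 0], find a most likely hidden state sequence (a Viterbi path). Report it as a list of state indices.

path = [1, 3, 1, 1]

t=0: δ = [4.688e-02, 9.375e-02, 3.125e-02, 4.688e-02]  (obs o_0=0)
t=1: δ = [1.465e-03, 4.395e-03, 5.859e-03, 8.789e-03]  ψ = [0, 1, 1, 1]  (obs o_1=1)
t=2: δ = [2.747e-04, 8.240e-04, 2.747e-04, 8.240e-04]  ψ = [3, 3, 3, 2]  (obs o_2=0)
t=3: δ = [2.575e-05, 1.159e-04, 2.575e-05, 7.725e-05]  ψ = [3, 1, 1, 1]  (obs o_3=0)
backtrack: best end state = 1; path = [1, 3, 1, 1]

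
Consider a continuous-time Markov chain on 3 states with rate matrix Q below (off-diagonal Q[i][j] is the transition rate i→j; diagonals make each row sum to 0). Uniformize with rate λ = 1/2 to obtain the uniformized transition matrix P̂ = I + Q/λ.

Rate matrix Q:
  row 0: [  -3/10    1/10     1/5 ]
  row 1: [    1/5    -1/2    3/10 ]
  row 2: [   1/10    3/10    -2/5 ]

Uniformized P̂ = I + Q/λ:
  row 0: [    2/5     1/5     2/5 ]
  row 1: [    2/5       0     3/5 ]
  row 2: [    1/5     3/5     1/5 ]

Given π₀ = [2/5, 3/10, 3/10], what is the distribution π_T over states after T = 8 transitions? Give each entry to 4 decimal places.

π = [0.3235, 0.2943, 0.3822]

t=0: π = [0.4000, 0.3000, 0.3000]
t=1: π = [0.3400, 0.2600, 0.4000]
t=2: π = [0.3200, 0.3080, 0.3720]
t=3: π = [0.3256, 0.2872, 0.3872]
t=4: π = [0.3226, 0.2974, 0.3800]
t=5: π = [0.3240, 0.2925, 0.3835]
t=6: π = [0.3233, 0.2949, 0.3818]
t=7: π = [0.3236, 0.2937, 0.3826]
t=8: π = [0.3235, 0.2943, 0.3822]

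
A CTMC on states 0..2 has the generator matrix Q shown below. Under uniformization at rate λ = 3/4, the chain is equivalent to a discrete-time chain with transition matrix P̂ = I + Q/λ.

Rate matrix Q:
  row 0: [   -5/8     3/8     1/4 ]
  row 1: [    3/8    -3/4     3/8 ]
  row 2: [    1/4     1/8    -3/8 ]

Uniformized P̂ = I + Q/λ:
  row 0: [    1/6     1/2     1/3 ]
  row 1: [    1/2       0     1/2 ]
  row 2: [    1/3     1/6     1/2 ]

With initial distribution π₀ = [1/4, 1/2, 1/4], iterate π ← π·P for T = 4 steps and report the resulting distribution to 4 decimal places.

t=0: π = [0.2500, 0.5000, 0.2500]
t=1: π = [0.3750, 0.1667, 0.4583]
t=2: π = [0.2986, 0.2639, 0.4375]
t=3: π = [0.3275, 0.2222, 0.4502]
t=4: π = [0.3158, 0.2388, 0.4454]

π = [0.3158, 0.2388, 0.4454]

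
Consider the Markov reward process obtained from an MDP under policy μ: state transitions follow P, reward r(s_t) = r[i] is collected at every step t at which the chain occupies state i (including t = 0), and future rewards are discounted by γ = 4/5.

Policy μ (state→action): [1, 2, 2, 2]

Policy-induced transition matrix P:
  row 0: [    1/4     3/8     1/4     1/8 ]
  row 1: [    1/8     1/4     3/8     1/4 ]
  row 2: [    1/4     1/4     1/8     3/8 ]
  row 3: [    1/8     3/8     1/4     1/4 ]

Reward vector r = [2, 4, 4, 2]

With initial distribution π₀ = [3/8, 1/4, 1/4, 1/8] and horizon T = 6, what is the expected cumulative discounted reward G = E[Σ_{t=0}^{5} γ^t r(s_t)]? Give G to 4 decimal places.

t=0: π = [0.3750, 0.2500, 0.2500, 0.1250], E[r] = 3.0000, γ^t·E[r] = 3.000000, running G = 3.000000
t=1: π = [0.2031, 0.3125, 0.2500, 0.2344], E[r] = 3.1250, γ^t·E[r] = 2.500000, running G = 5.500000
t=2: π = [0.1816, 0.3047, 0.2578, 0.2559], E[r] = 3.1250, γ^t·E[r] = 2.000000, running G = 7.500000
t=3: π = [0.1799, 0.3047, 0.2559, 0.2595], E[r] = 3.1211, γ^t·E[r] = 1.598000, running G = 9.098000
t=4: π = [0.1795, 0.3049, 0.2561, 0.2595], E[r] = 3.1221, γ^t·E[r] = 1.278800, running G = 10.376800
t=5: π = [0.1794, 0.3049, 0.2561, 0.2596], E[r] = 3.1219, γ^t·E[r] = 1.023000, running G = 11.399800

G = 11.3998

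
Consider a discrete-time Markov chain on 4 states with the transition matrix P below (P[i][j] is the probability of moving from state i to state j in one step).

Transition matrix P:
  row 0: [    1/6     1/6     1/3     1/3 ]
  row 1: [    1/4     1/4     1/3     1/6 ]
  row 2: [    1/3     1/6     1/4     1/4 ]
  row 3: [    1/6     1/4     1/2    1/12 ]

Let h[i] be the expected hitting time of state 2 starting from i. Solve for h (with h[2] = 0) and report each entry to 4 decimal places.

h = [2.6791, 2.7433, 0.0000, 2.3262]

First-step conditioning: h[2] = 0; for i ≠ 2, h[i] = 1 + Σ_k P[i][k]·h[k].
  h[0] = 1 + 1/6·h[0] + 1/6·h[1] + 1/3·h[3]
  h[1] = 1 + 1/4·h[0] + 1/4·h[1] + 1/6·h[3]
  h[3] = 1 + 1/6·h[0] + 1/4·h[1] + 1/12·h[3]
Solving the 3×3 linear system over states ≠ 2 gives exactly h = [501/187, 513/187, 0, 435/187] (h[2] = 0 is the target).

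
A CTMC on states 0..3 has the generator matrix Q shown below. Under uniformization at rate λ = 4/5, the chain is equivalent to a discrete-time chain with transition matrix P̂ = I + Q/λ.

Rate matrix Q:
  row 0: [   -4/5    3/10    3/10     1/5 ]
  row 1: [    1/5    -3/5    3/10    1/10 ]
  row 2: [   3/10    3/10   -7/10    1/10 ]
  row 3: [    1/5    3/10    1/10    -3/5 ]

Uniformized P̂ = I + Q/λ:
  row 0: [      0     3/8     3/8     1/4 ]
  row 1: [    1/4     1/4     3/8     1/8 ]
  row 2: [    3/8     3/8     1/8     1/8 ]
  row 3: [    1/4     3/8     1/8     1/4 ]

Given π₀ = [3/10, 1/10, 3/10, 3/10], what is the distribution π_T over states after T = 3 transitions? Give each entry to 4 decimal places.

π = [0.2273, 0.3338, 0.2637, 0.1752]

t=0: π = [0.3000, 0.1000, 0.3000, 0.3000]
t=1: π = [0.2125, 0.3625, 0.2250, 0.2000]
t=2: π = [0.2250, 0.3297, 0.2688, 0.1766]
t=3: π = [0.2273, 0.3338, 0.2637, 0.1752]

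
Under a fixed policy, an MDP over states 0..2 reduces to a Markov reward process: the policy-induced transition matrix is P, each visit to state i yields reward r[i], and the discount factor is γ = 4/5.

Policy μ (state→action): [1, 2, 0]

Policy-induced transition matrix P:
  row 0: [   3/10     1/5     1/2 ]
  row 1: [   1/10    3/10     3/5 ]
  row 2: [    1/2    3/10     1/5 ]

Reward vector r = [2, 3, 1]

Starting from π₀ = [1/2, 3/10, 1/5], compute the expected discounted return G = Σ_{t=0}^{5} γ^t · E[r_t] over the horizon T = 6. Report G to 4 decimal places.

t=0: π = [0.5000, 0.3000, 0.2000], E[r] = 2.1000, γ^t·E[r] = 2.100000, running G = 2.100000
t=1: π = [0.2800, 0.2500, 0.4700], E[r] = 1.7800, γ^t·E[r] = 1.424000, running G = 3.524000
t=2: π = [0.3440, 0.2720, 0.3840], E[r] = 1.8880, γ^t·E[r] = 1.208320, running G = 4.732320
t=3: π = [0.3224, 0.2656, 0.4120], E[r] = 1.8536, γ^t·E[r] = 0.949043, running G = 5.681363
t=4: π = [0.3293, 0.2678, 0.4030], E[r] = 1.8648, γ^t·E[r] = 0.763822, running G = 6.445185
t=5: π = [0.3270, 0.2671, 0.4059], E[r] = 1.8612, γ^t·E[r] = 0.609873, running G = 7.055058

G = 7.0551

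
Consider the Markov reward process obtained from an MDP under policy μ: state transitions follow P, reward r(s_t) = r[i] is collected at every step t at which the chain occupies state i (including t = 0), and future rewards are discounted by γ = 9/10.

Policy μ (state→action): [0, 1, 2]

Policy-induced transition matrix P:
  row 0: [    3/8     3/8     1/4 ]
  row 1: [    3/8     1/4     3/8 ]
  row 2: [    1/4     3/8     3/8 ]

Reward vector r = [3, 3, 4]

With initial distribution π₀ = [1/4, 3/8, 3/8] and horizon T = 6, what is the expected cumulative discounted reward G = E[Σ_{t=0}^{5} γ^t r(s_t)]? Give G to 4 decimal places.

G = 15.6703

t=0: π = [0.2500, 0.3750, 0.3750], E[r] = 3.3750, γ^t·E[r] = 3.375000, running G = 3.375000
t=1: π = [0.3281, 0.3281, 0.3438], E[r] = 3.3438, γ^t·E[r] = 3.009375, running G = 6.384375
t=2: π = [0.3320, 0.3340, 0.3340], E[r] = 3.3340, γ^t·E[r] = 2.700527, running G = 9.084902
t=3: π = [0.3333, 0.3333, 0.3335], E[r] = 3.3335, γ^t·E[r] = 2.430119, running G = 11.515021
t=4: π = [0.3333, 0.3333, 0.3333], E[r] = 3.3333, γ^t·E[r] = 2.187007, running G = 13.702028
t=5: π = [0.3333, 0.3333, 0.3333], E[r] = 3.3333, γ^t·E[r] = 1.968302, running G = 15.670329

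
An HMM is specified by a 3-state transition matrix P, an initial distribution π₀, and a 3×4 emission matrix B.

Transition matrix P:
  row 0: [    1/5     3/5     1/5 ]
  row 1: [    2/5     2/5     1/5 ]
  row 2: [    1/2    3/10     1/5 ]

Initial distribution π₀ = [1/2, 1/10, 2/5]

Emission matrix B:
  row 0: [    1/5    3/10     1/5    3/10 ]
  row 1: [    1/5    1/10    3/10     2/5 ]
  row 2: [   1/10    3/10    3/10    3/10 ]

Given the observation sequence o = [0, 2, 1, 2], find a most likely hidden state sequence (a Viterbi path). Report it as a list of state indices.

t=0: δ = [1.000e-01, 2.000e-02, 4.000e-02]  (obs o_0=0)
t=1: δ = [4.000e-03, 1.800e-02, 6.000e-03]  ψ = [0, 0, 0]  (obs o_1=2)
t=2: δ = [2.160e-03, 7.200e-04, 1.080e-03]  ψ = [1, 1, 1]  (obs o_2=1)
t=3: δ = [1.080e-04, 3.888e-04, 1.296e-04]  ψ = [2, 0, 0]  (obs o_3=2)
backtrack: best end state = 1; path = [0, 1, 0, 1]

path = [0, 1, 0, 1]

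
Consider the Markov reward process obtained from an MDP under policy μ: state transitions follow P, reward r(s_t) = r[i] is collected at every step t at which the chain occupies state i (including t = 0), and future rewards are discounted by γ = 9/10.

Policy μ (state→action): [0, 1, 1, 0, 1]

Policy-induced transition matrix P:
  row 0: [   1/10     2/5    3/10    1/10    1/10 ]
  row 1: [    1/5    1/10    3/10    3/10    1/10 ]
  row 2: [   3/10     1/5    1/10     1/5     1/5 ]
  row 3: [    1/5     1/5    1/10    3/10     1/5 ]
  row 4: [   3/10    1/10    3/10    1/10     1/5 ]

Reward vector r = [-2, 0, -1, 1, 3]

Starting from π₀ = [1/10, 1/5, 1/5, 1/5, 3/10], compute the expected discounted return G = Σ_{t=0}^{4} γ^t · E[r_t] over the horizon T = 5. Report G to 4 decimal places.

G = 0.7687

t=0: π = [0.1000, 0.2000, 0.2000, 0.2000, 0.3000], E[r] = 0.7000, γ^t·E[r] = 0.700000, running G = 0.700000
t=1: π = [0.2400, 0.1700, 0.2200, 0.2000, 0.1700], E[r] = 0.0100, γ^t·E[r] = 0.009000, running G = 0.709000
t=2: π = [0.2150, 0.2140, 0.2160, 0.1960, 0.1590], E[r] = 0.0270, γ^t·E[r] = 0.021870, running G = 0.730870
t=3: π = [0.2160, 0.2057, 0.2176, 0.2036, 0.1571], E[r] = 0.0253, γ^t·E[r] = 0.018444, running G = 0.749314
t=4: π = [0.2159, 0.2069, 0.2158, 0.2036, 0.1578], E[r] = 0.0296, γ^t·E[r] = 0.019427, running G = 0.768741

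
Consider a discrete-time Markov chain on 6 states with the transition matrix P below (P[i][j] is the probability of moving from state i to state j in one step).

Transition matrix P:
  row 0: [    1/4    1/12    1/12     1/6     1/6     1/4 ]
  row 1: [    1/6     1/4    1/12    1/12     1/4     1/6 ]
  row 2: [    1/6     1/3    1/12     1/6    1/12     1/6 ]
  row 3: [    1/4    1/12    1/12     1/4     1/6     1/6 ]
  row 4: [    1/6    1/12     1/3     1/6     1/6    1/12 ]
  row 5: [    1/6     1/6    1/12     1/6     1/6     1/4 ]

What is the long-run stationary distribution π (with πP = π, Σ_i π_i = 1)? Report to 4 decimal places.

Balance equations π_j = Σ_i π_i·P[i][j]:
  π_0 = 1/4·π_0 + 1/6·π_1 + 1/6·π_2 + 1/4·π_3 + 1/6·π_4 + 1/6·π_5
  π_1 = 1/12·π_0 + 1/4·π_1 + 1/3·π_2 + 1/12·π_3 + 1/12·π_4 + 1/6·π_5
  π_2 = 1/12·π_0 + 1/12·π_1 + 1/12·π_2 + 1/12·π_3 + 1/3·π_4 + 1/12·π_5
  π_3 = 1/6·π_0 + 1/12·π_1 + 1/6·π_2 + 1/4·π_3 + 1/6·π_4 + 1/6·π_5
  π_4 = 1/6·π_0 + 1/4·π_1 + 1/12·π_2 + 1/6·π_3 + 1/6·π_4 + 1/6·π_5
  normalize: π_0 + π_1 + π_2 + π_3 + π_4 + π_5 = 1
Solving the linear system gives exactly π = [38351/194619, 30385/194619, 24451/194619, 32623/194619, 10977/64873, 35878/194619].

π = [0.1971, 0.1561, 0.1256, 0.1676, 0.1692, 0.1843]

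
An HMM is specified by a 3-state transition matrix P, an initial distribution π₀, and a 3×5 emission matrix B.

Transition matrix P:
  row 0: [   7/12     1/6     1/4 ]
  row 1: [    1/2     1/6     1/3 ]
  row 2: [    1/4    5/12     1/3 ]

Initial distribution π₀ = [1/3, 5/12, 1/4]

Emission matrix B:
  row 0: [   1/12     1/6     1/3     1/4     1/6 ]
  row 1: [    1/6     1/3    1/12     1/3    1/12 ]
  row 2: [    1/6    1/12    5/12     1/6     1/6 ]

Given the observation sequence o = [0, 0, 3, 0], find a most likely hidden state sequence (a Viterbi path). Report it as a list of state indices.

path = [1, 2, 1, 2]

t=0: δ = [2.778e-02, 6.944e-02, 4.167e-02]  (obs o_0=0)
t=1: δ = [2.894e-03, 2.894e-03, 3.858e-03]  ψ = [1, 2, 1]  (obs o_1=0)
t=2: δ = [4.220e-04, 5.358e-04, 2.143e-04]  ψ = [0, 2, 2]  (obs o_2=3)
t=3: δ = [2.233e-05, 1.488e-05, 2.977e-05]  ψ = [1, 1, 1]  (obs o_3=0)
backtrack: best end state = 2; path = [1, 2, 1, 2]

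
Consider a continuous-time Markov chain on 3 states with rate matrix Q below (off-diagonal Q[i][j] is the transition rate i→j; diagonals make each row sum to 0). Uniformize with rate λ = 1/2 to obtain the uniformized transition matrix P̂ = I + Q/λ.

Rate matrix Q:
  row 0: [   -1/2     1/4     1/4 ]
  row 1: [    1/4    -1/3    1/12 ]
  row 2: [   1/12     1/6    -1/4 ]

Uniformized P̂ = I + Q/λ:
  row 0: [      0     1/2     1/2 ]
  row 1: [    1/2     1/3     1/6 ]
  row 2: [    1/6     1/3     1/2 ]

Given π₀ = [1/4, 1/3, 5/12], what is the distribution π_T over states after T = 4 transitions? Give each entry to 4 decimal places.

t=0: π = [0.2500, 0.3333, 0.4167]
t=1: π = [0.2361, 0.3750, 0.3889]
t=2: π = [0.2523, 0.3727, 0.3750]
t=3: π = [0.2488, 0.3754, 0.3758]
t=4: π = [0.2503, 0.3748, 0.3749]

π = [0.2503, 0.3748, 0.3749]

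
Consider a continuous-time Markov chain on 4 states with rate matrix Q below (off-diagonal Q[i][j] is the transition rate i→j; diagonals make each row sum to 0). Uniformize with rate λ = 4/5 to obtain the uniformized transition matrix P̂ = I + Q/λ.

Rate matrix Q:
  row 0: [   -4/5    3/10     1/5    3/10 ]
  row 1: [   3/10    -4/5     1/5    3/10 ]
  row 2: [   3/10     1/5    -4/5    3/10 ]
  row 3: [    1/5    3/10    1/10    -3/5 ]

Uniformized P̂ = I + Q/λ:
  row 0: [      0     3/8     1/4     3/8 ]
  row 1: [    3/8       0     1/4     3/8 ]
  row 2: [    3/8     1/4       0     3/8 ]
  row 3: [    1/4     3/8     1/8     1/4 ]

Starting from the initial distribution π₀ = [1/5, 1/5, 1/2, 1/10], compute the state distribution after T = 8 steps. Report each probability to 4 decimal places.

t=0: π = [0.2000, 0.2000, 0.5000, 0.1000]
t=1: π = [0.2875, 0.2375, 0.1125, 0.3625]
t=2: π = [0.2219, 0.2719, 0.1766, 0.3297]
t=3: π = [0.2506, 0.2510, 0.1646, 0.3338]
t=4: π = [0.2393, 0.2603, 0.1671, 0.3333]
t=5: π = [0.2436, 0.2565, 0.1666, 0.3333]
t=6: π = [0.2420, 0.2580, 0.1667, 0.3333]
t=7: π = [0.2426, 0.2574, 0.1667, 0.3333]
t=8: π = [0.2424, 0.2576, 0.1667, 0.3333]

π = [0.2424, 0.2576, 0.1667, 0.3333]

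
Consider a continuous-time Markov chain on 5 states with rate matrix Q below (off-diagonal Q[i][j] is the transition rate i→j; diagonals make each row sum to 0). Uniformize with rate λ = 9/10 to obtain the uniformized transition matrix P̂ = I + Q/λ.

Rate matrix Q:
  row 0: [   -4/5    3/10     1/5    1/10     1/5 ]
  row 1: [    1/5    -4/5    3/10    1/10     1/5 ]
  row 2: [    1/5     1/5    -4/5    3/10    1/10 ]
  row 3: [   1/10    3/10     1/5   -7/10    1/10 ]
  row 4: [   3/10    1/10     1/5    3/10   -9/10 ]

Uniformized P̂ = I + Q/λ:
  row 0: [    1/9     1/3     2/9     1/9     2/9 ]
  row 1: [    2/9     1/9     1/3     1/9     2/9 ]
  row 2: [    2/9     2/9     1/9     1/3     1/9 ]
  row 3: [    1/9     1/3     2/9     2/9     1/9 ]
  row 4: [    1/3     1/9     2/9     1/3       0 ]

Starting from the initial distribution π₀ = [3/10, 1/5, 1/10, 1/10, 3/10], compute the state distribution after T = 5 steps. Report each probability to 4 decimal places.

t=0: π = [0.3000, 0.2000, 0.1000, 0.1000, 0.3000]
t=1: π = [0.2111, 0.2111, 0.2333, 0.2111, 0.1333]
t=2: π = [0.1901, 0.2309, 0.2198, 0.2160, 0.1432]
t=3: π = [0.1930, 0.2258, 0.2235, 0.2158, 0.1420]
t=4: π = [0.1926, 0.2268, 0.2225, 0.2163, 0.1419]
t=5: π = [0.1926, 0.2267, 0.2227, 0.2161, 0.1419]

π = [0.1926, 0.2267, 0.2227, 0.2161, 0.1419]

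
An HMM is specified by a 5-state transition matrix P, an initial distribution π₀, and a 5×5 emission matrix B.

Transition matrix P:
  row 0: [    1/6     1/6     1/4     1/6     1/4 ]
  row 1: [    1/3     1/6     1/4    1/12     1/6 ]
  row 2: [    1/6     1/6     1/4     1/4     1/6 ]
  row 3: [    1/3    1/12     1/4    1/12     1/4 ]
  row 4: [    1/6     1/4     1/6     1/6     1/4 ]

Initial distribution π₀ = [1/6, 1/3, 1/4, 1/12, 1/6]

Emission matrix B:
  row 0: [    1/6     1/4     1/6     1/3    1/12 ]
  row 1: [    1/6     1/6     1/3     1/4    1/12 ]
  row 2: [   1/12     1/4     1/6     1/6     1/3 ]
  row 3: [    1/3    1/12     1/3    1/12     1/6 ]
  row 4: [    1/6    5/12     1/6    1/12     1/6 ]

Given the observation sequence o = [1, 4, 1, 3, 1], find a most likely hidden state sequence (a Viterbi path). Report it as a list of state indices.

t=0: δ = [4.167e-02, 5.556e-02, 6.250e-02, 6.944e-03, 6.944e-02]  (obs o_0=1)
t=1: δ = [1.543e-03, 1.447e-03, 5.208e-03, 2.604e-03, 2.894e-03]  ψ = [1, 4, 2, 2, 4]  (obs o_1=4)
t=2: δ = [2.170e-04, 1.447e-04, 3.255e-04, 1.085e-04, 3.617e-04]  ψ = [2, 2, 2, 2, 2]  (obs o_2=1)
t=3: δ = [2.009e-05, 2.261e-05, 1.356e-05, 6.782e-06, 7.535e-06]  ψ = [4, 4, 2, 2, 4]  (obs o_3=3)
t=4: δ = [1.884e-06, 6.279e-07, 1.413e-06, 2.826e-07, 2.093e-06]  ψ = [1, 1, 1, 2, 0]  (obs o_4=1)
backtrack: best end state = 4; path = [2, 2, 4, 0, 4]

path = [2, 2, 4, 0, 4]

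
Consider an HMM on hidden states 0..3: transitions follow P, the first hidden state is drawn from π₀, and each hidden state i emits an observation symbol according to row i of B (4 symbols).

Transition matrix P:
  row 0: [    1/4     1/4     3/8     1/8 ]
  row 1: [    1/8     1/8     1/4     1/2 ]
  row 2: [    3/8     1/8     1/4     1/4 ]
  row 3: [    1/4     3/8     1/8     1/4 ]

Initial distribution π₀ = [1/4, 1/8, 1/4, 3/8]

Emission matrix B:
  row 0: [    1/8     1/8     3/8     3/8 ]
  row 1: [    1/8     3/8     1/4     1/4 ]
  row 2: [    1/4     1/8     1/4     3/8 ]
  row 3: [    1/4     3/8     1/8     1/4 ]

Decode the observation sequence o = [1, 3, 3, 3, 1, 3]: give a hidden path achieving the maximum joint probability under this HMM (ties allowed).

t=0: δ = [3.125e-02, 4.688e-02, 3.125e-02, 1.406e-01]  (obs o_0=1)
t=1: δ = [1.318e-02, 1.318e-02, 6.592e-03, 8.789e-03]  ψ = [3, 3, 3, 3]  (obs o_1=3)
t=2: δ = [1.236e-03, 8.240e-04, 1.854e-03, 1.648e-03]  ψ = [0, 0, 0, 1]  (obs o_2=3)
t=3: δ = [2.607e-04, 1.545e-04, 1.738e-04, 1.159e-04]  ψ = [2, 3, 0, 2]  (obs o_3=3)
t=4: δ = [8.147e-06, 2.444e-05, 1.222e-05, 2.897e-05]  ψ = [0, 0, 0, 1]  (obs o_4=1)
t=5: δ = [2.716e-06, 2.716e-06, 2.291e-06, 3.055e-06]  ψ = [3, 3, 1, 1]  (obs o_5=3)
backtrack: best end state = 3; path = [3, 0, 2, 0, 1, 3]

path = [3, 0, 2, 0, 1, 3]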